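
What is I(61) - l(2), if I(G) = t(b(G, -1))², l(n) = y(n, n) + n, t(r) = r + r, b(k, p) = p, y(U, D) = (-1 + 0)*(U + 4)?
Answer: 8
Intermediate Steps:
y(U, D) = -4 - U (y(U, D) = -(4 + U) = -4 - U)
t(r) = 2*r
l(n) = -4 (l(n) = (-4 - n) + n = -4)
I(G) = 4 (I(G) = (2*(-1))² = (-2)² = 4)
I(61) - l(2) = 4 - 1*(-4) = 4 + 4 = 8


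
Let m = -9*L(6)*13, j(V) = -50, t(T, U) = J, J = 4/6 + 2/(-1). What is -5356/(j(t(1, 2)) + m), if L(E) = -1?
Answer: -5356/67 ≈ -79.940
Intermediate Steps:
J = -4/3 (J = 4*(⅙) + 2*(-1) = ⅔ - 2 = -4/3 ≈ -1.3333)
t(T, U) = -4/3
m = 117 (m = -9*(-1)*13 = 9*13 = 117)
-5356/(j(t(1, 2)) + m) = -5356/(-50 + 117) = -5356/67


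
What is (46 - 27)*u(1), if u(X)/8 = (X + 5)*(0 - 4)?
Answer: -3648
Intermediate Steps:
u(X) = -160 - 32*X (u(X) = 8*((X + 5)*(0 - 4)) = 8*((5 + X)*(-4)) = 8*(-20 - 4*X) = -160 - 32*X)
(46 - 27)*u(1) = (46 - 27)*(-160 - 32*1) = 19*(-160 - 32) = 19*(-192) = -3648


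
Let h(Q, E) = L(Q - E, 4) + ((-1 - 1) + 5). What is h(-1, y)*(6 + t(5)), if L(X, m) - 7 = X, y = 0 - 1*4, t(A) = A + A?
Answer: 208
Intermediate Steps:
t(A) = 2*A
y = -4 (y = 0 - 4 = -4)
L(X, m) = 7 + X
h(Q, E) = 10 + Q - E (h(Q, E) = (7 + (Q - E)) + ((-1 - 1) + 5) = (7 + Q - E) + (-2 + 5) = (7 + Q - E) + 3 = 10 + Q - E)
h(-1, y)*(6 + t(5)) = (10 - 1 - 1*(-4))*(6 + 2*5) = (10 - 1 + 4)*(6 + 10) = 13*16 = 208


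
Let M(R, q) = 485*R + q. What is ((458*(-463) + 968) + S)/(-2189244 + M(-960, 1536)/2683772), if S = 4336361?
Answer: -2767824384325/1468858053108 ≈ -1.8843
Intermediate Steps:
M(R, q) = q + 485*R
((458*(-463) + 968) + S)/(-2189244 + M(-960, 1536)/2683772) = ((458*(-463) + 968) + 4336361)/(-2189244 + (1536 + 485*(-960))/2683772) = ((-212054 + 968) + 4336361)/(-2189244 + (1536 - 465600)*(1/2683772)) = (-211086 + 4336361)/(-2189244 - 464064*1/2683772) = 4125275/(-2189244 - 116016/670943) = 4125275/(-1468858053108/670943) = 4125275*(-670943/1468858053108) = -2767824384325/1468858053108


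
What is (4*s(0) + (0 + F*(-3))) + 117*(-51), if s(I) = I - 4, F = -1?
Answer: -5980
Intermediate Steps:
s(I) = -4 + I
(4*s(0) + (0 + F*(-3))) + 117*(-51) = (4*(-4 + 0) + (0 - 1*(-3))) + 117*(-51) = (4*(-4) + (0 + 3)) - 5967 = (-16 + 3) - 5967 = -13 - 5967 = -5980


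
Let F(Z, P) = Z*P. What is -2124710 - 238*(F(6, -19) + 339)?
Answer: -2178260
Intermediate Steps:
F(Z, P) = P*Z
-2124710 - 238*(F(6, -19) + 339) = -2124710 - 238*(-19*6 + 339) = -2124710 - 238*(-114 + 339) = -2124710 - 238*225 = -2124710 - 1*53550 = -2124710 - 53550 = -2178260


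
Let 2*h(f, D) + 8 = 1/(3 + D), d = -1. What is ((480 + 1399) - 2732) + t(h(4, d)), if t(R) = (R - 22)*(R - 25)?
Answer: -1803/16 ≈ -112.69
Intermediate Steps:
h(f, D) = -4 + 1/(2*(3 + D))
t(R) = (-25 + R)*(-22 + R) (t(R) = (-22 + R)*(-25 + R) = (-25 + R)*(-22 + R))
((480 + 1399) - 2732) + t(h(4, d)) = ((480 + 1399) - 2732) + (550 + ((-23 - 8*(-1))/(2*(3 - 1)))² - 47*(-23 - 8*(-1))/(2*(3 - 1))) = (1879 - 2732) + (550 + ((½)*(-23 + 8)/2)² - 47*(-23 + 8)/(2*2)) = -853 + (550 + ((½)*(½)*(-15))² - 47*(-15)/(2*2)) = -853 + (550 + (-15/4)² - 47*(-15/4)) = -853 + (550 + 225/16 + 705/4) = -853 + 11845/16 = -1803/16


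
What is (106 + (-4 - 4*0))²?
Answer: 10404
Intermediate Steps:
(106 + (-4 - 4*0))² = (106 + (-4 + 0))² = (106 - 4)² = 102² = 10404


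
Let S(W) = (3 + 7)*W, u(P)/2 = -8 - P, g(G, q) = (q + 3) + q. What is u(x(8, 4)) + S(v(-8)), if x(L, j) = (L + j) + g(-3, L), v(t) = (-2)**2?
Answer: -38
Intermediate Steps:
g(G, q) = 3 + 2*q (g(G, q) = (3 + q) + q = 3 + 2*q)
v(t) = 4
x(L, j) = 3 + j + 3*L (x(L, j) = (L + j) + (3 + 2*L) = 3 + j + 3*L)
u(P) = -16 - 2*P (u(P) = 2*(-8 - P) = -16 - 2*P)
S(W) = 10*W
u(x(8, 4)) + S(v(-8)) = (-16 - 2*(3 + 4 + 3*8)) + 10*4 = (-16 - 2*(3 + 4 + 24)) + 40 = (-16 - 2*31) + 40 = (-16 - 62) + 40 = -78 + 40 = -38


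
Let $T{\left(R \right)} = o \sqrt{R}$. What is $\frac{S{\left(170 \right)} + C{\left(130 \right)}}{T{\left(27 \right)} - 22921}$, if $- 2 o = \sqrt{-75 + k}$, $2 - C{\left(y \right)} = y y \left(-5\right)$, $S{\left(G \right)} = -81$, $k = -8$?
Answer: $- \frac{7740054964}{2101491205} + \frac{506526 i \sqrt{249}}{2101491205} \approx -3.6831 + 0.0038034 i$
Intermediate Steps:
$C{\left(y \right)} = 2 + 5 y^{2}$ ($C{\left(y \right)} = 2 - y y \left(-5\right) = 2 - y^{2} \left(-5\right) = 2 - - 5 y^{2} = 2 + 5 y^{2}$)
$o = - \frac{i \sqrt{83}}{2}$ ($o = - \frac{\sqrt{-75 - 8}}{2} = - \frac{\sqrt{-83}}{2} = - \frac{i \sqrt{83}}{2} \approx - 4.5552 i$)
$T{\left(R \right)} = - \frac{i \sqrt{83} \sqrt{R}}{2}$ ($T{\left(R \right)} = - \frac{i \sqrt{83}}{2} \sqrt{R} = - \frac{i \sqrt{83} \sqrt{R}}{2}$)
$\frac{S{\left(170 \right)} + C{\left(130 \right)}}{T{\left(27 \right)} - 22921} = \frac{-81 + \left(2 + 5 \cdot 130^{2}\right)}{- \frac{i \sqrt{83} \sqrt{27}}{2} - 22921} = \frac{-81 + \left(2 + 5 \cdot 16900\right)}{- \frac{i \sqrt{83} \cdot 3 \sqrt{3}}{2} - 22921} = \frac{-81 + \left(2 + 84500\right)}{- \frac{3 i \sqrt{249}}{2} - 22921} = \frac{-81 + 84502}{-22921 - \frac{3 i \sqrt{249}}{2}} = \frac{84421}{-22921 - \frac{3 i \sqrt{249}}{2}}$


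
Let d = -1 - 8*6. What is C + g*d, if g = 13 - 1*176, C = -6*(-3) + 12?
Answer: 8017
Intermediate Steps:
C = 30 (C = 18 + 12 = 30)
g = -163 (g = 13 - 176 = -163)
d = -49 (d = -1 - 48 = -49)
C + g*d = 30 - 163*(-49) = 30 + 7987 = 8017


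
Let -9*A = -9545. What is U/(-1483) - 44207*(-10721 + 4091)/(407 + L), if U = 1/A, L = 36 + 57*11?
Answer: 414879194025672/1514610145 ≈ 2.7392e+5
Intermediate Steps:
A = 9545/9 (A = -⅑*(-9545) = 9545/9 ≈ 1060.6)
L = 663 (L = 36 + 627 = 663)
U = 9/9545 (U = 1/(9545/9) = 9/9545 ≈ 0.00094290)
U/(-1483) - 44207*(-10721 + 4091)/(407 + L) = (9/9545)/(-1483) - 44207*(-10721 + 4091)/(407 + 663) = (9/9545)*(-1/1483) - 44207/(1070/(-6630)) = -9/14155235 - 44207/(1070*(-1/6630)) = -9/14155235 - 44207/(-107/663) = -9/14155235 - 44207*(-663/107) = -9/14155235 + 29309241/107 = 414879194025672/1514610145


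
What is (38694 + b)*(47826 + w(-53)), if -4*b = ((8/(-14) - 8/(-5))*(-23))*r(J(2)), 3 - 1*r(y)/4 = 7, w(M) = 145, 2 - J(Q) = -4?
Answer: 9258252234/5 ≈ 1.8517e+9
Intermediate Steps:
J(Q) = 6 (J(Q) = 2 - 1*(-4) = 2 + 4 = 6)
r(y) = -16 (r(y) = 12 - 4*7 = 12 - 28 = -16)
b = -3312/35 (b = -(8/(-14) - 8/(-5))*(-23)*(-16)/4 = -(8*(-1/14) - 8*(-⅕))*(-23)*(-16)/4 = -(-4/7 + 8/5)*(-23)*(-16)/4 = -(36/35)*(-23)*(-16)/4 = -(-207)*(-16)/35 = -¼*13248/35 = -3312/35 ≈ -94.629)
(38694 + b)*(47826 + w(-53)) = (38694 - 3312/35)*(47826 + 145) = (1350978/35)*47971 = 9258252234/5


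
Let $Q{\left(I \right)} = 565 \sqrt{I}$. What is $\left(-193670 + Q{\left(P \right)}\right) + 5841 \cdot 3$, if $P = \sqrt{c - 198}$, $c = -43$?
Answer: $-176147 + 565 \sqrt[4]{-241} \approx -1.7457 \cdot 10^{5} + 1574.1 i$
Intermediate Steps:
$P = i \sqrt{241}$ ($P = \sqrt{-43 - 198} = \sqrt{-241} = i \sqrt{241} \approx 15.524 i$)
$\left(-193670 + Q{\left(P \right)}\right) + 5841 \cdot 3 = \left(-193670 + 565 \sqrt{i \sqrt{241}}\right) + 5841 \cdot 3 = \left(-193670 + 565 \sqrt[4]{241} \sqrt{i}\right) + 17523 = -176147 + 565 \sqrt[4]{241} \sqrt{i}$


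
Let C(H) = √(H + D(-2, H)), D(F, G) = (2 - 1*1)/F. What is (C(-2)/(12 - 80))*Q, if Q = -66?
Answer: 33*I*√10/68 ≈ 1.5346*I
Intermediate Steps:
D(F, G) = 1/F (D(F, G) = (2 - 1)/F = 1/F)
C(H) = √(-½ + H) (C(H) = √(H + 1/(-2)) = √(H - ½) = √(-½ + H))
(C(-2)/(12 - 80))*Q = ((√(-2 + 4*(-2))/2)/(12 - 80))*(-66) = ((√(-2 - 8)/2)/(-68))*(-66) = -√(-10)/136*(-66) = -I*√10/136*(-66) = 33*I*√10/68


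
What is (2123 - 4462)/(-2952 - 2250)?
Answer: 2339/5202 ≈ 0.44963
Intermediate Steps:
(2123 - 4462)/(-2952 - 2250) = -2339/(-5202) = -2339*(-1/5202) = 2339/5202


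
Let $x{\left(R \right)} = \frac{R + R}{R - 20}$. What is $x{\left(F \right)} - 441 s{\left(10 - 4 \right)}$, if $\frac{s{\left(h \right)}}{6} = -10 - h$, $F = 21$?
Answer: $42378$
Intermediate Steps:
$x{\left(R \right)} = \frac{2 R}{-20 + R}$
$s{\left(h \right)} = -60 - 6 h$ ($s{\left(h \right)} = 6 \left(-10 - h\right) = -60 - 6 h$)
$x{\left(F \right)} - 441 s{\left(10 - 4 \right)} = 2 \cdot 21 \frac{1}{-20 + 21} - 441 \left(-60 - 6 \left(10 - 4\right)\right) = 2 \cdot 21 \cdot 1^{-1} - 441 \left(-60 - 6 \left(10 - 4\right)\right) = 2 \cdot 21 \cdot 1 - 441 \left(-60 - 36\right) = 42 - 441 \left(-60 - 36\right) = 42 - -42336 = 42 + 42336 = 42378$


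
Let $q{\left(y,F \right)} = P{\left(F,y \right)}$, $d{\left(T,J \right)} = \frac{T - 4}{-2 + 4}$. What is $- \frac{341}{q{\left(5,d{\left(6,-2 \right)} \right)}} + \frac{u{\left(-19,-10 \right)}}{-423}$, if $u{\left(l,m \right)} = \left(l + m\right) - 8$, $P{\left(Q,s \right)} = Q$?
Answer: $- \frac{144206}{423} \approx -340.91$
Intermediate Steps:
$d{\left(T,J \right)} = -2 + \frac{T}{2}$ ($d{\left(T,J \right)} = \frac{-4 + T}{2} = \left(-4 + T\right) \frac{1}{2} = -2 + \frac{T}{2}$)
$q{\left(y,F \right)} = F$
$u{\left(l,m \right)} = -8 + l + m$
$- \frac{341}{q{\left(5,d{\left(6,-2 \right)} \right)}} + \frac{u{\left(-19,-10 \right)}}{-423} = - \frac{341}{-2 + \frac{1}{2} \cdot 6} + \frac{-8 - 19 - 10}{-423} = - \frac{341}{-2 + 3} - - \frac{37}{423} = - \frac{341}{1} + \frac{37}{423} = \left(-341\right) 1 + \frac{37}{423} = -341 + \frac{37}{423} = - \frac{144206}{423}$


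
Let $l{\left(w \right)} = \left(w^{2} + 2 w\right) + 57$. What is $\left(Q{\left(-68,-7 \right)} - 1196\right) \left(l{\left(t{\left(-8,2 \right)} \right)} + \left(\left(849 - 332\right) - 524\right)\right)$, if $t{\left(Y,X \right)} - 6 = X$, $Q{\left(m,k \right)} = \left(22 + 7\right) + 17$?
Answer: $-149500$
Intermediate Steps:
$Q{\left(m,k \right)} = 46$ ($Q{\left(m,k \right)} = 29 + 17 = 46$)
$t{\left(Y,X \right)} = 6 + X$
$l{\left(w \right)} = 57 + w^{2} + 2 w$
$\left(Q{\left(-68,-7 \right)} - 1196\right) \left(l{\left(t{\left(-8,2 \right)} \right)} + \left(\left(849 - 332\right) - 524\right)\right) = \left(46 - 1196\right) \left(\left(57 + \left(6 + 2\right)^{2} + 2 \left(6 + 2\right)\right) + \left(\left(849 - 332\right) - 524\right)\right) = - 1150 \left(\left(57 + 8^{2} + 2 \cdot 8\right) + \left(517 - 524\right)\right) = - 1150 \left(\left(57 + 64 + 16\right) - 7\right) = - 1150 \left(137 - 7\right) = \left(-1150\right) 130 = -149500$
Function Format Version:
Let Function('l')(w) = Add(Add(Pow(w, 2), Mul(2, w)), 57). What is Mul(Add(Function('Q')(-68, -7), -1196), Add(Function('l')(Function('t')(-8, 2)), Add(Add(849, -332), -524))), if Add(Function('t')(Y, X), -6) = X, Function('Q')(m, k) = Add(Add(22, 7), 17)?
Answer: -149500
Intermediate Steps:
Function('Q')(m, k) = 46 (Function('Q')(m, k) = Add(29, 17) = 46)
Function('t')(Y, X) = Add(6, X)
Function('l')(w) = Add(57, Pow(w, 2), Mul(2, w))
Mul(Add(Function('Q')(-68, -7), -1196), Add(Function('l')(Function('t')(-8, 2)), Add(Add(849, -332), -524))) = Mul(Add(46, -1196), Add(Add(57, Pow(Add(6, 2), 2), Mul(2, Add(6, 2))), Add(Add(849, -332), -524))) = Mul(-1150, Add(Add(57, Pow(8, 2), Mul(2, 8)), Add(517, -524))) = Mul(-1150, Add(Add(57, 64, 16), -7)) = Mul(-1150, Add(137, -7)) = Mul(-1150, 130) = -149500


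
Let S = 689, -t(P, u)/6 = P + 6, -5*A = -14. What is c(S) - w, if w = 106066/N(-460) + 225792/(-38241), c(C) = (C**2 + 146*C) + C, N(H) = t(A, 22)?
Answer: 46313172739/80124 ≈ 5.7802e+5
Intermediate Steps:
A = 14/5 (A = -1/5*(-14) = 14/5 ≈ 2.8000)
t(P, u) = -36 - 6*P (t(P, u) = -6*(P + 6) = -6*(6 + P) = -36 - 6*P)
N(H) = -264/5 (N(H) = -36 - 6*14/5 = -36 - 84/5 = -264/5)
c(C) = C**2 + 147*C
w = -161428243/80124 (w = 106066/(-264/5) + 225792/(-38241) = 106066*(-5/264) + 225792*(-1/38241) = -265165/132 - 3584/607 = -161428243/80124 ≈ -2014.7)
c(S) - w = 689*(147 + 689) - 1*(-161428243/80124) = 689*836 + 161428243/80124 = 576004 + 161428243/80124 = 46313172739/80124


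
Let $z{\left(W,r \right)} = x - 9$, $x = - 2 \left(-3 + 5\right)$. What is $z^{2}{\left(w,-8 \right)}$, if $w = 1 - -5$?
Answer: $169$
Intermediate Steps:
$w = 6$ ($w = 1 + 5 = 6$)
$x = -4$ ($x = \left(-2\right) 2 = -4$)
$z{\left(W,r \right)} = -13$ ($z{\left(W,r \right)} = -4 - 9 = -13$)
$z^{2}{\left(w,-8 \right)} = \left(-13\right)^{2} = 169$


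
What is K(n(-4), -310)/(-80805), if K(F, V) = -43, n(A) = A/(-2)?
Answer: 43/80805 ≈ 0.00053215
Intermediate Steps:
n(A) = -A/2 (n(A) = A*(-½) = -A/2)
K(n(-4), -310)/(-80805) = -43/(-80805) = -43*(-1/80805) = 43/80805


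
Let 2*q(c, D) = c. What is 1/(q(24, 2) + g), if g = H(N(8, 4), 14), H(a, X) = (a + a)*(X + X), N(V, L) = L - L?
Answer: 1/12 ≈ 0.083333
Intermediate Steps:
N(V, L) = 0
q(c, D) = c/2
H(a, X) = 4*X*a (H(a, X) = (2*a)*(2*X) = 4*X*a)
g = 0 (g = 4*14*0 = 0)
1/(q(24, 2) + g) = 1/((1/2)*24 + 0) = 1/(12 + 0) = 1/12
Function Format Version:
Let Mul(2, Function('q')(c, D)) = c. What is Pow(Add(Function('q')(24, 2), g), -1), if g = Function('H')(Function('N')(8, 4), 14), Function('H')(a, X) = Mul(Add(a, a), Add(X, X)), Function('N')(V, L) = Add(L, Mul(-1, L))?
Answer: Rational(1, 12) ≈ 0.083333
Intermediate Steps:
Function('N')(V, L) = 0
Function('q')(c, D) = Mul(Rational(1, 2), c)
Function('H')(a, X) = Mul(4, X, a) (Function('H')(a, X) = Mul(Mul(2, a), Mul(2, X)) = Mul(4, X, a))
g = 0 (g = Mul(4, 14, 0) = 0)
Pow(Add(Function('q')(24, 2), g), -1) = Pow(Add(Mul(Rational(1, 2), 24), 0), -1) = Pow(Add(12, 0), -1) = Pow(12, -1) = Rational(1, 12)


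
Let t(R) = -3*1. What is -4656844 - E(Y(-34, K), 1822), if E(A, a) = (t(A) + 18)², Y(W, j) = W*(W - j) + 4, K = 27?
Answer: -4657069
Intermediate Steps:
Y(W, j) = 4 + W*(W - j)
t(R) = -3
E(A, a) = 225 (E(A, a) = (-3 + 18)² = 15² = 225)
-4656844 - E(Y(-34, K), 1822) = -4656844 - 1*225 = -4656844 - 225 = -4657069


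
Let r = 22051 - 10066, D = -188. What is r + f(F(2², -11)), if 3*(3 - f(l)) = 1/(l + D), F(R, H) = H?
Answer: 7156837/597 ≈ 11988.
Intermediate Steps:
f(l) = 3 - 1/(3*(-188 + l)) (f(l) = 3 - 1/(3*(l - 188)) = 3 - 1/(3*(-188 + l)))
r = 11985
r + f(F(2², -11)) = 11985 + (-1693 + 9*(-11))/(3*(-188 - 11)) = 11985 + (⅓)*(-1693 - 99)/(-199) = 11985 + (⅓)*(-1/199)*(-1792) = 11985 + 1792/597 = 7156837/597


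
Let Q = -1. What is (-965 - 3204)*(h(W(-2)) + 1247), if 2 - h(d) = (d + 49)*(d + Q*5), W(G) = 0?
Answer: -6228486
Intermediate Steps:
h(d) = 2 - (-5 + d)*(49 + d) (h(d) = 2 - (d + 49)*(d - 1*5) = 2 - (49 + d)*(d - 5) = 2 - (49 + d)*(-5 + d) = 2 - (-5 + d)*(49 + d))
(-965 - 3204)*(h(W(-2)) + 1247) = (-965 - 3204)*((247 - 1*0**2 - 44*0) + 1247) = -4169*((247 - 1*0 + 0) + 1247) = -4169*((247 + 0 + 0) + 1247) = -4169*(247 + 1247) = -4169*1494 = -6228486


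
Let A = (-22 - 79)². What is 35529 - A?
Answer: 25328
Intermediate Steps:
A = 10201 (A = (-101)² = 10201)
35529 - A = 35529 - 1*10201 = 35529 - 10201 = 25328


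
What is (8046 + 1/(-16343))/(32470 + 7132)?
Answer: 131495777/647215486 ≈ 0.20317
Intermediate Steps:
(8046 + 1/(-16343))/(32470 + 7132) = (8046 - 1/16343)/39602 = (131495777/16343)*(1/39602) = 131495777/647215486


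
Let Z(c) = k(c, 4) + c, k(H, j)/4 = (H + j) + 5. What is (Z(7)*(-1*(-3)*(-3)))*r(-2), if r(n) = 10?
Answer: -6390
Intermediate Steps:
k(H, j) = 20 + 4*H + 4*j (k(H, j) = 4*((H + j) + 5) = 4*(5 + H + j) = 20 + 4*H + 4*j)
Z(c) = 36 + 5*c (Z(c) = (20 + 4*c + 4*4) + c = (20 + 4*c + 16) + c = (36 + 4*c) + c = 36 + 5*c)
(Z(7)*(-1*(-3)*(-3)))*r(-2) = ((36 + 5*7)*(-1*(-3)*(-3)))*10 = ((36 + 35)*(3*(-3)))*10 = (71*(-9))*10 = -639*10 = -6390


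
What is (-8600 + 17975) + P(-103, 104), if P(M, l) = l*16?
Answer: 11039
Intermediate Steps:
P(M, l) = 16*l
(-8600 + 17975) + P(-103, 104) = (-8600 + 17975) + 16*104 = 9375 + 1664 = 11039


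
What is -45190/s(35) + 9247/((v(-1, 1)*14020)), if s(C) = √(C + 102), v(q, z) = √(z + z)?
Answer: -45190*√137/137 + 9247*√2/28040 ≈ -3860.4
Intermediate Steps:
v(q, z) = √2*√z (v(q, z) = √(2*z) = √2*√z)
s(C) = √(102 + C)
-45190/s(35) + 9247/((v(-1, 1)*14020)) = -45190/√(102 + 35) + 9247/(((√2*√1)*14020)) = -45190*√137/137 + 9247/(((√2*1)*14020)) = -45190*√137/137 + 9247/((√2*14020)) = -45190*√137/137 + 9247/((14020*√2)) = -45190*√137/137 + 9247*(√2/28040) = -45190*√137/137 + 9247*√2/28040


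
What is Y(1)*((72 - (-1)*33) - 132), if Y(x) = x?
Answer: -27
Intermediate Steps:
Y(1)*((72 - (-1)*33) - 132) = 1*((72 - (-1)*33) - 132) = 1*((72 - 1*(-33)) - 132) = 1*((72 + 33) - 132) = 1*(105 - 132) = 1*(-27) = -27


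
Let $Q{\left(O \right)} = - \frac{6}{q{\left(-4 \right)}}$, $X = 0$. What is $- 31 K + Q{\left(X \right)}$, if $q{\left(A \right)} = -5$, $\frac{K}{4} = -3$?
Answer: $\frac{1866}{5} \approx 373.2$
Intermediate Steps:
$K = -12$ ($K = 4 \left(-3\right) = -12$)
$Q{\left(O \right)} = \frac{6}{5}$ ($Q{\left(O \right)} = - \frac{6}{-5} = \left(-6\right) \left(- \frac{1}{5}\right) = \frac{6}{5}$)
$- 31 K + Q{\left(X \right)} = \left(-31\right) \left(-12\right) + \frac{6}{5} = 372 + \frac{6}{5} = \frac{1866}{5}$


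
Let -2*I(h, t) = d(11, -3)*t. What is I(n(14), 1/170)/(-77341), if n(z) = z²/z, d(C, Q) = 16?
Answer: 4/6573985 ≈ 6.0846e-7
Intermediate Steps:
n(z) = z
I(h, t) = -8*t
I(n(14), 1/170)/(-77341) = -8/170/(-77341) = -8*1/170*(-1/77341) = -4/85*(-1/77341) = 4/6573985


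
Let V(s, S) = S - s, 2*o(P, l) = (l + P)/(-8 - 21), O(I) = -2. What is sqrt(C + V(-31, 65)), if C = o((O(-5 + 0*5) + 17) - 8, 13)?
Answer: sqrt(80446)/29 ≈ 9.7803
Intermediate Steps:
o(P, l) = -P/58 - l/58 (o(P, l) = ((l + P)/(-8 - 21))/2 = ((P + l)/(-29))/2 = ((P + l)*(-1/29))/2 = (-P/29 - l/29)/2 = -P/58 - l/58)
C = -10/29 (C = -((-2 + 17) - 8)/58 - 1/58*13 = -(15 - 8)/58 - 13/58 = -1/58*7 - 13/58 = -7/58 - 13/58 = -10/29 ≈ -0.34483)
sqrt(C + V(-31, 65)) = sqrt(-10/29 + (65 - 1*(-31))) = sqrt(-10/29 + (65 + 31)) = sqrt(-10/29 + 96) = sqrt(2774/29) = sqrt(80446)/29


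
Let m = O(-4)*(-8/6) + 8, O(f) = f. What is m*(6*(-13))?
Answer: -1040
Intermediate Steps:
m = 40/3 (m = -(-32)/6 + 8 = -4*(-4/3) + 8 = 16/3 + 8 = 40/3 ≈ 13.333)
m*(6*(-13)) = 40*(6*(-13))/3 = (40/3)*(-78) = -1040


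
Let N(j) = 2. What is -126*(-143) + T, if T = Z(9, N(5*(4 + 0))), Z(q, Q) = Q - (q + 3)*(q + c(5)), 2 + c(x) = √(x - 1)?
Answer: 17912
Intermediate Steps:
c(x) = -2 + √(-1 + x) (c(x) = -2 + √(x - 1) = -2 + √(-1 + x))
Z(q, Q) = Q - q*(3 + q) (Z(q, Q) = Q - (q + 3)*(q + (-2 + √(-1 + 5))) = Q - (3 + q)*(q + (-2 + √4)) = Q - (3 + q)*(q + (-2 + 2)) = Q - (3 + q)*(q + 0) = Q - (3 + q)*q = Q - q*(3 + q))
T = -106 (T = 2 - 1*9² - 3*9 = 2 - 1*81 - 27 = 2 - 81 - 27 = -106)
-126*(-143) + T = -126*(-143) - 106 = 18018 - 106 = 17912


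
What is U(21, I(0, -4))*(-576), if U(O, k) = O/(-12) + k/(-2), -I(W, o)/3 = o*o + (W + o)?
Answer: -9360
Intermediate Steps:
I(W, o) = -3*W - 3*o - 3*o² (I(W, o) = -3*(o*o + (W + o)) = -3*(o² + (W + o)) = -3*(W + o + o²) = -3*W - 3*o - 3*o²)
U(O, k) = -k/2 - O/12 (U(O, k) = O*(-1/12) + k*(-½) = -O/12 - k/2 = -k/2 - O/12)
U(21, I(0, -4))*(-576) = (-(-3*0 - 3*(-4) - 3*(-4)²)/2 - 1/12*21)*(-576) = (-(0 + 12 - 3*16)/2 - 7/4)*(-576) = (-(0 + 12 - 48)/2 - 7/4)*(-576) = (-½*(-36) - 7/4)*(-576) = (18 - 7/4)*(-576) = (65/4)*(-576) = -9360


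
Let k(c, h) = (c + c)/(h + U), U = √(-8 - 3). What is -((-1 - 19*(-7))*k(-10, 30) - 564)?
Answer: 593004/911 - 2640*I*√11/911 ≈ 650.94 - 9.6113*I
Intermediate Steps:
U = I*√11 (U = √(-11) = I*√11 ≈ 3.3166*I)
k(c, h) = 2*c/(h + I*√11) (k(c, h) = (c + c)/(h + I*√11) = (2*c)/(h + I*√11) = 2*c/(h + I*√11))
-((-1 - 19*(-7))*k(-10, 30) - 564) = -((-1 - 19*(-7))*(2*(-10)/(30 + I*√11)) - 564) = -((-1 + 133)*(-20/(30 + I*√11)) - 564) = -(132*(-20/(30 + I*√11)) - 564) = -(-2640/(30 + I*√11) - 564) = -(-564 - 2640/(30 + I*√11)) = 564 + 2640/(30 + I*√11)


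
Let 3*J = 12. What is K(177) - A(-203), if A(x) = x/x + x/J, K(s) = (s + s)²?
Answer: 501463/4 ≈ 1.2537e+5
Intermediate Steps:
J = 4 (J = (⅓)*12 = 4)
K(s) = 4*s² (K(s) = (2*s)² = 4*s²)
A(x) = 1 + x/4 (A(x) = x/x + x/4 = 1 + x*(¼) = 1 + x/4)
K(177) - A(-203) = 4*177² - (1 + (¼)*(-203)) = 4*31329 - (1 - 203/4) = 125316 - 1*(-199/4) = 125316 + 199/4 = 501463/4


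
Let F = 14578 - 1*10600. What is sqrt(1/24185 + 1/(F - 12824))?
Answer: I*sqrt(3281633482890)/213940510 ≈ 0.0084674*I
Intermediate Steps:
F = 3978 (F = 14578 - 10600 = 3978)
sqrt(1/24185 + 1/(F - 12824)) = sqrt(1/24185 + 1/(3978 - 12824)) = sqrt(1/24185 + 1/(-8846)) = sqrt(1/24185 - 1/8846) = sqrt(-15339/213940510) = I*sqrt(3281633482890)/213940510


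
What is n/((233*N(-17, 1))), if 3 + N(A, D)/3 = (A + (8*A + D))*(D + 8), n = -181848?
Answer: 60616/319443 ≈ 0.18976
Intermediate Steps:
N(A, D) = -9 + 3*(8 + D)*(D + 9*A) (N(A, D) = -9 + 3*((A + (8*A + D))*(D + 8)) = -9 + 3*((A + (D + 8*A))*(8 + D)) = -9 + 3*((D + 9*A)*(8 + D)) = -9 + 3*((8 + D)*(D + 9*A)) = -9 + 3*(8 + D)*(D + 9*A))
n/((233*N(-17, 1))) = -181848*1/(233*(-9 + 3*1**2 + 24*1 + 216*(-17) + 27*(-17)*1)) = -181848*1/(233*(-9 + 3*1 + 24 - 3672 - 459)) = -181848*1/(233*(-9 + 3 + 24 - 3672 - 459)) = -181848/(233*(-4113)) = -181848/(-958329) = -181848*(-1/958329) = 60616/319443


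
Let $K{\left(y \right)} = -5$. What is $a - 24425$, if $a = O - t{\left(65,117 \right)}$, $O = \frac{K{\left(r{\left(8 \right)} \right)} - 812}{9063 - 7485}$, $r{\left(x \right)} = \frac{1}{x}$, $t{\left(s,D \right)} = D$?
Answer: $- \frac{38728093}{1578} \approx -24543.0$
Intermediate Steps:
$O = - \frac{817}{1578}$ ($O = \frac{-5 - 812}{9063 - 7485} = - \frac{817}{1578} \approx -0.51774$)
$a = - \frac{185443}{1578}$ ($a = - \frac{817}{1578} - 117 = - \frac{185443}{1578} \approx -117.52$)
$a - 24425 = - \frac{185443}{1578} - 24425 = - \frac{38728093}{1578}$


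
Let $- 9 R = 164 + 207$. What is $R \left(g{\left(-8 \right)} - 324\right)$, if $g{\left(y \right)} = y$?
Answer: $\frac{123172}{9} \approx 13686.0$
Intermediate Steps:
$R = - \frac{371}{9}$ ($R = - \frac{164 + 207}{9} = \left(- \frac{1}{9}\right) 371 = - \frac{371}{9} \approx -41.222$)
$R \left(g{\left(-8 \right)} - 324\right) = - \frac{371 \left(-8 - 324\right)}{9} = \left(- \frac{371}{9}\right) \left(-332\right) = \frac{123172}{9}$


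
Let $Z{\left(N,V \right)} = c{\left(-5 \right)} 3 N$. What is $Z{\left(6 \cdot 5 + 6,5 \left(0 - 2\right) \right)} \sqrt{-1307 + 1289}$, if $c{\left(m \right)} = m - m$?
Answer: $0$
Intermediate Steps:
$c{\left(m \right)} = 0$
$Z{\left(N,V \right)} = 0$ ($Z{\left(N,V \right)} = 0 \cdot 3 N = 0$)
$Z{\left(6 \cdot 5 + 6,5 \left(0 - 2\right) \right)} \sqrt{-1307 + 1289} = 0 \sqrt{-1307 + 1289} = 0 \sqrt{-18} = 0 \cdot 3 i \sqrt{2} = 0$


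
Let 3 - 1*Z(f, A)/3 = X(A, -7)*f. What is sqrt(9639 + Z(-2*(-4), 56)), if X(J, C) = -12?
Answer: 12*sqrt(69) ≈ 99.679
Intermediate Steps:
Z(f, A) = 9 + 36*f (Z(f, A) = 9 - (-36)*f = 9 + 36*f)
sqrt(9639 + Z(-2*(-4), 56)) = sqrt(9639 + (9 + 36*(-2*(-4)))) = sqrt(9639 + (9 + 36*8)) = sqrt(9639 + (9 + 288)) = sqrt(9639 + 297) = sqrt(9936) = 12*sqrt(69)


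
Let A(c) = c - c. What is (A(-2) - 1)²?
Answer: 1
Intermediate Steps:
A(c) = 0
(A(-2) - 1)² = (0 - 1)² = (-1)² = 1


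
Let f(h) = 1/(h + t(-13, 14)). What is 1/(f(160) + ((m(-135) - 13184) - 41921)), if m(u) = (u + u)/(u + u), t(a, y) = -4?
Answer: -156/8596223 ≈ -1.8148e-5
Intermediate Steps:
m(u) = 1 (m(u) = (2*u)/((2*u)) = (2*u)*(1/(2*u)) = 1)
f(h) = 1/(-4 + h) (f(h) = 1/(h - 4) = 1/(-4 + h))
1/(f(160) + ((m(-135) - 13184) - 41921)) = 1/(1/(-4 + 160) + ((1 - 13184) - 41921)) = 1/(1/156 + (-13183 - 41921)) = 1/(1/156 - 55104) = 1/(-8596223/156) = -156/8596223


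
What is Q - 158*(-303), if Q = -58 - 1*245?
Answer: 47571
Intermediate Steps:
Q = -303 (Q = -58 - 245 = -303)
Q - 158*(-303) = -303 - 158*(-303) = -303 + 47874 = 47571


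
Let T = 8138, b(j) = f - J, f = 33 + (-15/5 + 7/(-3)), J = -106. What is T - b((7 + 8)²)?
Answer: 24013/3 ≈ 8004.3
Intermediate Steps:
f = 83/3 (f = 33 + (-15*⅕ + 7*(-⅓)) = 33 + (-3 - 7/3) = 33 - 16/3 = 83/3 ≈ 27.667)
b(j) = 401/3 (b(j) = 83/3 - 1*(-106) = 83/3 + 106 = 401/3)
T - b((7 + 8)²) = 8138 - 1*401/3 = 8138 - 401/3 = 24013/3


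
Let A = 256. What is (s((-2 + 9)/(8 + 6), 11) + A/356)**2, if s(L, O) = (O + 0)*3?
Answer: 9006001/7921 ≈ 1137.0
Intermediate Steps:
s(L, O) = 3*O (s(L, O) = O*3 = 3*O)
(s((-2 + 9)/(8 + 6), 11) + A/356)**2 = (3*11 + 256/356)**2 = (33 + 256*(1/356))**2 = (33 + 64/89)**2 = (3001/89)**2 = 9006001/7921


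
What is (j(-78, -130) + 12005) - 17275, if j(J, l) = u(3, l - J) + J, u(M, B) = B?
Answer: -5400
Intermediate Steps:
j(J, l) = l (j(J, l) = (l - J) + J = l)
(j(-78, -130) + 12005) - 17275 = (-130 + 12005) - 17275 = 11875 - 17275 = -5400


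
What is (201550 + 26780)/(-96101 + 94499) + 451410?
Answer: 40162805/89 ≈ 4.5127e+5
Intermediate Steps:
(201550 + 26780)/(-96101 + 94499) + 451410 = 228330/(-1602) + 451410 = 228330*(-1/1602) + 451410 = -12685/89 + 451410 = 40162805/89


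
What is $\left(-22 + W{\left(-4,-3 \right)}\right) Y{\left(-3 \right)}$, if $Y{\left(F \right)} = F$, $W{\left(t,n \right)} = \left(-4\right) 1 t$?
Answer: $18$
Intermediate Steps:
$W{\left(t,n \right)} = - 4 t$
$\left(-22 + W{\left(-4,-3 \right)}\right) Y{\left(-3 \right)} = \left(-22 - -16\right) \left(-3\right) = \left(-22 + 16\right) \left(-3\right) = \left(-6\right) \left(-3\right) = 18$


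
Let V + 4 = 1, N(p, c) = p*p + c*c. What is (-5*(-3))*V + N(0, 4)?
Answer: -29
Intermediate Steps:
N(p, c) = c² + p² (N(p, c) = p² + c² = c² + p²)
V = -3 (V = -4 + 1 = -3)
(-5*(-3))*V + N(0, 4) = -5*(-3)*(-3) + (4² + 0²) = 15*(-3) + (16 + 0) = -45 + 16 = -29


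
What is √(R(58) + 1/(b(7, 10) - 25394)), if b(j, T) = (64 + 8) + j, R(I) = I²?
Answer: √2155816767585/25315 ≈ 58.000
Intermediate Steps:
b(j, T) = 72 + j
√(R(58) + 1/(b(7, 10) - 25394)) = √(58² + 1/((72 + 7) - 25394)) = √(3364 + 1/(79 - 25394)) = √(3364 + 1/(-25315)) = √(3364 - 1/25315) = √(85159659/25315) = √2155816767585/25315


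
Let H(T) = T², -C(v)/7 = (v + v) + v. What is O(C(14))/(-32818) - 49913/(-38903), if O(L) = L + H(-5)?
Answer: 6128289/4746166 ≈ 1.2912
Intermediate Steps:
C(v) = -21*v (C(v) = -7*((v + v) + v) = -7*(2*v + v) = -21*v)
O(L) = 25 + L (O(L) = L + (-5)² = L + 25 = 25 + L)
O(C(14))/(-32818) - 49913/(-38903) = (25 - 21*14)/(-32818) - 49913/(-38903) = (25 - 294)*(-1/32818) - 49913*(-1/38903) = -269*(-1/32818) + 49913/38903 = 1/122 + 49913/38903 = 6128289/4746166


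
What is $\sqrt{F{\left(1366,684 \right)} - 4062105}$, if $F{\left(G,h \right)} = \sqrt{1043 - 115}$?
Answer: $\sqrt{-4062105 + 4 \sqrt{58}} \approx 2015.5 i$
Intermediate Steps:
$F{\left(G,h \right)} = 4 \sqrt{58}$ ($F{\left(G,h \right)} = \sqrt{928} = 4 \sqrt{58}$)
$\sqrt{F{\left(1366,684 \right)} - 4062105} = \sqrt{4 \sqrt{58} - 4062105} = \sqrt{-4062105 + 4 \sqrt{58}}$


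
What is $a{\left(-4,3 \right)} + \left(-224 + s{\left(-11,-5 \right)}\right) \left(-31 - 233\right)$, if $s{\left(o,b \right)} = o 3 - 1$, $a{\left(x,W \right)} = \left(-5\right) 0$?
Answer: $68112$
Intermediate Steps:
$a{\left(x,W \right)} = 0$
$s{\left(o,b \right)} = -1 + 3 o$ ($s{\left(o,b \right)} = 3 o - 1 = -1 + 3 o$)
$a{\left(-4,3 \right)} + \left(-224 + s{\left(-11,-5 \right)}\right) \left(-31 - 233\right) = 0 + \left(-224 + \left(-1 + 3 \left(-11\right)\right)\right) \left(-31 - 233\right) = 0 + \left(-224 - 34\right) \left(-264\right) = 0 - -68112 = 0 + 68112 = 68112$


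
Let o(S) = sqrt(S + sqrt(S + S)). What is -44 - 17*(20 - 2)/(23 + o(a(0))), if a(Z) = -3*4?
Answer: (-1318 - 44*sqrt(-12 + 2*I*sqrt(6)))/(23 + sqrt(2)*sqrt(-6 + I*sqrt(6))) ≈ -56.634 + 1.8838*I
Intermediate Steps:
a(Z) = -12
o(S) = sqrt(S + sqrt(2)*sqrt(S)) (o(S) = sqrt(S + sqrt(2*S)) = sqrt(S + sqrt(2)*sqrt(S)))
-44 - 17*(20 - 2)/(23 + o(a(0))) = -44 - 17*(20 - 2)/(23 + sqrt(-12 + sqrt(2)*sqrt(-12))) = -44 - 306/(23 + sqrt(-12 + sqrt(2)*(2*I*sqrt(3)))) = -44 - 306/(23 + sqrt(-12 + 2*I*sqrt(6)))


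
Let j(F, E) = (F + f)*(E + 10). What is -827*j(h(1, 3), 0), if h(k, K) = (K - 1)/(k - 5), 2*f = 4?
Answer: -12405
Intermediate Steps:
f = 2 (f = (1/2)*4 = 2)
h(k, K) = (-1 + K)/(-5 + k)
j(F, E) = (2 + F)*(10 + E) (j(F, E) = (F + 2)*(E + 10) = (2 + F)*(10 + E))
-827*j(h(1, 3), 0) = -827*(20 + 2*0 + 10*((-1 + 3)/(-5 + 1)) + 0*((-1 + 3)/(-5 + 1))) = -827*(20 + 0 + 10*(2/(-4)) + 0*(2/(-4))) = -827*(20 + 0 + 10*(-1/4*2) + 0*(-1/4*2)) = -827*(20 + 0 + 10*(-1/2) + 0*(-1/2)) = -827*(20 + 0 - 5 + 0) = -827*15 = -12405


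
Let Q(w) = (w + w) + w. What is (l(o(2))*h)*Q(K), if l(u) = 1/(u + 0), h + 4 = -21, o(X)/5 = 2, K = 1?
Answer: -15/2 ≈ -7.5000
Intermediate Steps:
o(X) = 10 (o(X) = 5*2 = 10)
h = -25 (h = -4 - 21 = -25)
l(u) = 1/u
Q(w) = 3*w (Q(w) = 2*w + w = 3*w)
(l(o(2))*h)*Q(K) = (-25/10)*(3*1) = ((1/10)*(-25))*3 = -5/2*3 = -15/2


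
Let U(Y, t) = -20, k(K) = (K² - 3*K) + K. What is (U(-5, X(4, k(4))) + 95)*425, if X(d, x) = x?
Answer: 31875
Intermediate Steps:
k(K) = K² - 2*K
(U(-5, X(4, k(4))) + 95)*425 = (-20 + 95)*425 = 75*425 = 31875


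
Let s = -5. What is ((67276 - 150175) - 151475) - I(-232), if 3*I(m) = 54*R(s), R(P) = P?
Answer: -234284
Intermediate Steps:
I(m) = -90 (I(m) = (54*(-5))/3 = (⅓)*(-270) = -90)
((67276 - 150175) - 151475) - I(-232) = ((67276 - 150175) - 151475) - 1*(-90) = (-82899 - 151475) + 90 = -234374 + 90 = -234284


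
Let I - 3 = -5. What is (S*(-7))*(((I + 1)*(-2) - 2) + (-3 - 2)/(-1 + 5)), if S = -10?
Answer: -175/2 ≈ -87.500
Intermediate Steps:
I = -2 (I = 3 - 5 = -2)
(S*(-7))*(((I + 1)*(-2) - 2) + (-3 - 2)/(-1 + 5)) = (-10*(-7))*(((-2 + 1)*(-2) - 2) + (-3 - 2)/(-1 + 5)) = 70*((-1*(-2) - 2) - 5/4) = 70*((2 - 2) - 5*¼) = 70*(0 - 5/4) = 70*(-5/4) = -175/2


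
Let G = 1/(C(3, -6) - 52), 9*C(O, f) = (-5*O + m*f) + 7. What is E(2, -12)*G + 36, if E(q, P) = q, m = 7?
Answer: 9315/259 ≈ 35.965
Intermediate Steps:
C(O, f) = 7/9 - 5*O/9 + 7*f/9 (C(O, f) = ((-5*O + 7*f) + 7)/9 = (7 - 5*O + 7*f)/9 = 7/9 - 5*O/9 + 7*f/9)
G = -9/518 (G = 1/((7/9 - 5/9*3 + (7/9)*(-6)) - 52) = 1/((7/9 - 5/3 - 14/3) - 52) = 1/(-50/9 - 52) = 1/(-518/9) = -9/518 ≈ -0.017375)
E(2, -12)*G + 36 = 2*(-9/518) + 36 = -9/259 + 36 = 9315/259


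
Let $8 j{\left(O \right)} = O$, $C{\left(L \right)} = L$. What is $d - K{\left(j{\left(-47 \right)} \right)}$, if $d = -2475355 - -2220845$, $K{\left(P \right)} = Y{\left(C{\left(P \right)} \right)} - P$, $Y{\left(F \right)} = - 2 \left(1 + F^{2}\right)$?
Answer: $- \frac{8142235}{32} \approx -2.5444 \cdot 10^{5}$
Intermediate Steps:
$j{\left(O \right)} = \frac{O}{8}$
$Y{\left(F \right)} = -2 - 2 F^{2}$
$K{\left(P \right)} = -2 - P - 2 P^{2}$ ($K{\left(P \right)} = \left(-2 - 2 P^{2}\right) - P = -2 - P - 2 P^{2}$)
$d = -254510$ ($d = -2475355 + 2220845 = -254510$)
$d - K{\left(j{\left(-47 \right)} \right)} = -254510 - \left(-2 - \frac{1}{8} \left(-47\right) - 2 \left(\frac{1}{8} \left(-47\right)\right)^{2}\right) = -254510 - \left(-2 - - \frac{47}{8} - 2 \left(- \frac{47}{8}\right)^{2}\right) = -254510 - \left(-2 + \frac{47}{8} - \frac{2209}{32}\right) = -254510 - - \frac{2085}{32} = -254510 + \frac{2085}{32} = - \frac{8142235}{32}$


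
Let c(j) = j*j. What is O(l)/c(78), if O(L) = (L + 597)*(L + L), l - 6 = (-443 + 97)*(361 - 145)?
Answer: 307775505/169 ≈ 1.8212e+6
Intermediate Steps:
c(j) = j²
l = -74730 (l = 6 + (-443 + 97)*(361 - 145) = 6 - 346*216 = 6 - 74736 = -74730)
O(L) = 2*L*(597 + L) (O(L) = (597 + L)*(2*L) = 2*L*(597 + L))
O(l)/c(78) = (2*(-74730)*(597 - 74730))/(78²) = (2*(-74730)*(-74133))/6084 = 11079918180*(1/6084) = 307775505/169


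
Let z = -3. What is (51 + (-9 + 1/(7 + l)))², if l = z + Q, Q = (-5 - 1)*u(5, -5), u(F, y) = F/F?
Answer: 6889/4 ≈ 1722.3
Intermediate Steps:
u(F, y) = 1
Q = -6 (Q = (-5 - 1)*1 = -6*1 = -6)
l = -9 (l = -3 - 6 = -9)
(51 + (-9 + 1/(7 + l)))² = (51 + (-9 + 1/(7 - 9)))² = (51 + (-9 + 1/(-2)))² = (51 + (-9 - ½))² = (51 - 19/2)² = (83/2)² = 6889/4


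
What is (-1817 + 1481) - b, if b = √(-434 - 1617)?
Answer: -336 - I*√2051 ≈ -336.0 - 45.288*I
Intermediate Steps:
b = I*√2051 (b = √(-2051) = I*√2051 ≈ 45.288*I)
(-1817 + 1481) - b = (-1817 + 1481) - I*√2051 = -336 - I*√2051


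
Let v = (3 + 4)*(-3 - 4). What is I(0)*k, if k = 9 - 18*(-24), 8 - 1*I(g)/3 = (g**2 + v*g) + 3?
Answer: 6615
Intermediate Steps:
v = -49 (v = 7*(-7) = -49)
I(g) = 15 - 3*g**2 + 147*g (I(g) = 24 - 3*((g**2 - 49*g) + 3) = 24 - 3*(3 + g**2 - 49*g) = 24 + (-9 - 3*g**2 + 147*g) = 15 - 3*g**2 + 147*g)
k = 441 (k = 9 + 432 = 441)
I(0)*k = (15 - 3*0**2 + 147*0)*441 = (15 - 3*0 + 0)*441 = (15 + 0 + 0)*441 = 15*441 = 6615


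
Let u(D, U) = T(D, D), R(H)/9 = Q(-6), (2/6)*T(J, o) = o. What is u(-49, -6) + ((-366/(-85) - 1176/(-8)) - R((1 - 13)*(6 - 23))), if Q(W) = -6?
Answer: 4956/85 ≈ 58.306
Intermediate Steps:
T(J, o) = 3*o
R(H) = -54 (R(H) = 9*(-6) = -54)
u(D, U) = 3*D
u(-49, -6) + ((-366/(-85) - 1176/(-8)) - R((1 - 13)*(6 - 23))) = 3*(-49) + ((-366/(-85) - 1176/(-8)) - 1*(-54)) = -147 + ((-366*(-1/85) - 1176*(-1/8)) + 54) = -147 + ((366/85 + 147) + 54) = -147 + (12861/85 + 54) = -147 + 17451/85 = 4956/85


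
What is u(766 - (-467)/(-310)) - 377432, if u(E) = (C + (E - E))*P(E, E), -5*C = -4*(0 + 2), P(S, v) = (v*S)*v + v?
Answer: 13303868712920957/18619375 ≈ 7.1452e+8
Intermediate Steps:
P(S, v) = v + S*v² (P(S, v) = (S*v)*v + v = S*v² + v = v + S*v²)
C = 8/5 (C = -(-4)*(0 + 2)/5 = -(-4)*2/5 = -⅕*(-8) = 8/5 ≈ 1.6000)
u(E) = 8*E*(1 + E²)/5 (u(E) = (8/5 + (E - E))*(E*(1 + E*E)) = (8/5 + 0)*(E*(1 + E²)) = 8*(E*(1 + E²))/5 = 8*E*(1 + E²)/5)
u(766 - (-467)/(-310)) - 377432 = 8*(766 - (-467)/(-310))*(1 + (766 - (-467)/(-310))²)/5 - 377432 = 8*(766 - (-467)*(-1)/310)*(1 + (766 - (-467)*(-1)/310)²)/5 - 377432 = 8*(766 - 1*467/310)*(1 + (766 - 1*467/310)²)/5 - 377432 = 8*(766 - 467/310)*(1 + (766 - 467/310)²)/5 - 377432 = (8/5)*(236993/310)*(1 + (236993/310)²) - 377432 = (8/5)*(236993/310)*(1 + 56165682049/96100) - 377432 = (8/5)*(236993/310)*(56165778149/96100) - 377432 = 13310896260865957/18619375 - 377432 = 13303868712920957/18619375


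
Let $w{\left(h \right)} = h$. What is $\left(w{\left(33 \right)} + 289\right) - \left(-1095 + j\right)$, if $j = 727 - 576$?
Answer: $1266$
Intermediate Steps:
$j = 151$
$\left(w{\left(33 \right)} + 289\right) - \left(-1095 + j\right) = \left(33 + 289\right) + \left(1095 - 151\right) = 322 + \left(1095 - 151\right) = 322 + 944 = 1266$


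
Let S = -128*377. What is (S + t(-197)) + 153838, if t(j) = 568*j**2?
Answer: 22149094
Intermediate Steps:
S = -48256
(S + t(-197)) + 153838 = (-48256 + 568*(-197)**2) + 153838 = (-48256 + 568*38809) + 153838 = (-48256 + 22043512) + 153838 = 21995256 + 153838 = 22149094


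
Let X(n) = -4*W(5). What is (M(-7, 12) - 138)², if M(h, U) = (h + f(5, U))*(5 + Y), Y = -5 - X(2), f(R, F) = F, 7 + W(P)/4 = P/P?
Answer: 381924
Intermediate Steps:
W(P) = -24 (W(P) = -28 + 4*(P/P) = -28 + 4*1 = -28 + 4 = -24)
X(n) = 96 (X(n) = -4*(-24) = 96)
Y = -101 (Y = -5 - 1*96 = -5 - 96 = -101)
M(h, U) = -96*U - 96*h (M(h, U) = (h + U)*(5 - 101) = (U + h)*(-96) = -96*U - 96*h)
(M(-7, 12) - 138)² = ((-96*12 - 96*(-7)) - 138)² = ((-1152 + 672) - 138)² = (-480 - 138)² = (-618)² = 381924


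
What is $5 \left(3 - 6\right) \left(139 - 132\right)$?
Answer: $-105$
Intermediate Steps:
$5 \left(3 - 6\right) \left(139 - 132\right) = 5 \left(-3\right) 7 = \left(-15\right) 7 = -105$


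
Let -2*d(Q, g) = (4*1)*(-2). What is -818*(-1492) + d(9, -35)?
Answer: 1220460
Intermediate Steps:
d(Q, g) = 4 (d(Q, g) = -4*1*(-2)/2 = -2*(-2) = -1/2*(-8) = 4)
-818*(-1492) + d(9, -35) = -818*(-1492) + 4 = 1220456 + 4 = 1220460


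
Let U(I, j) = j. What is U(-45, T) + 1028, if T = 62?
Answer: 1090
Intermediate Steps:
U(-45, T) + 1028 = 62 + 1028 = 1090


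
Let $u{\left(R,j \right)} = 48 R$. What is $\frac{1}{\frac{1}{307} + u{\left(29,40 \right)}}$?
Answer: $\frac{307}{427345} \approx 0.00071839$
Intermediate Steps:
$\frac{1}{\frac{1}{307} + u{\left(29,40 \right)}} = \frac{1}{\frac{1}{307} + 48 \cdot 29} = \frac{1}{\frac{1}{307} + 1392} = \frac{1}{\frac{427345}{307}} = \frac{307}{427345}$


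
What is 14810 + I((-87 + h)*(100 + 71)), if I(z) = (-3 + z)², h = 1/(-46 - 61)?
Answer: 2535687573251/11449 ≈ 2.2148e+8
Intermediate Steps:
h = -1/107 (h = 1/(-107) = -1/107 ≈ -0.0093458)
14810 + I((-87 + h)*(100 + 71)) = 14810 + (-3 + (-87 - 1/107)*(100 + 71))² = 14810 + (-3 - 9310/107*171)² = 14810 + (-3 - 1592010/107)² = 14810 + (-1592331/107)² = 14810 + 2535518013561/11449 = 2535687573251/11449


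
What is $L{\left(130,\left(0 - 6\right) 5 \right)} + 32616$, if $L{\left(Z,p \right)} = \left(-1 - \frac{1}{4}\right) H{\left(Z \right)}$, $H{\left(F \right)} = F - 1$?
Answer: $\frac{129819}{4} \approx 32455.0$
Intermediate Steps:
$H{\left(F \right)} = -1 + F$ ($H{\left(F \right)} = F - 1 = -1 + F$)
$L{\left(Z,p \right)} = \frac{5}{4} - \frac{5 Z}{4}$ ($L{\left(Z,p \right)} = \left(-1 - \frac{1}{4}\right) \left(-1 + Z\right) = - \frac{5 \left(-1 + Z\right)}{4} = \frac{5}{4} - \frac{5 Z}{4}$)
$L{\left(130,\left(0 - 6\right) 5 \right)} + 32616 = \left(\frac{5}{4} - \frac{325}{2}\right) + 32616 = - \frac{645}{4} + 32616 = \frac{129819}{4}$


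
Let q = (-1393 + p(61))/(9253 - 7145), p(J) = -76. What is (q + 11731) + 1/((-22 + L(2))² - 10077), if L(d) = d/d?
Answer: 14892124096/1269543 ≈ 11730.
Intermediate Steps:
L(d) = 1
q = -1469/2108 (q = (-1393 - 76)/(9253 - 7145) = -1469/2108 ≈ -0.69687)
(q + 11731) + 1/((-22 + L(2))² - 10077) = (-1469/2108 + 11731) + 1/((-22 + 1)² - 10077) = 24727479/2108 + 1/((-21)² - 10077) = 24727479/2108 + 1/(441 - 10077) = 24727479/2108 + 1/(-9636) = 24727479/2108 - 1/9636 = 14892124096/1269543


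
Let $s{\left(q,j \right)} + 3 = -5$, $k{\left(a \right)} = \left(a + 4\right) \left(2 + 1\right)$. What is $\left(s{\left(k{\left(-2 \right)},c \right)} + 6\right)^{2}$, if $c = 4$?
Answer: $4$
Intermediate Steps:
$k{\left(a \right)} = 12 + 3 a$ ($k{\left(a \right)} = \left(4 + a\right) 3 = 12 + 3 a$)
$s{\left(q,j \right)} = -8$ ($s{\left(q,j \right)} = -3 - 5 = -8$)
$\left(s{\left(k{\left(-2 \right)},c \right)} + 6\right)^{2} = \left(-8 + 6\right)^{2} = \left(-2\right)^{2} = 4$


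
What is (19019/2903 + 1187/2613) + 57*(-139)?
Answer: -60047082989/7585539 ≈ -7916.0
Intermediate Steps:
(19019/2903 + 1187/2613) + 57*(-139) = (19019*(1/2903) + 1187*(1/2613)) - 7923 = (19019/2903 + 1187/2613) - 7923 = 53142508/7585539 - 7923 = -60047082989/7585539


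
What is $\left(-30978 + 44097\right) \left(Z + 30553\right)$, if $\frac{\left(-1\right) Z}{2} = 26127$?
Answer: $-284695419$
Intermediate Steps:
$Z = -52254$ ($Z = \left(-2\right) 26127 = -52254$)
$\left(-30978 + 44097\right) \left(Z + 30553\right) = \left(-30978 + 44097\right) \left(-52254 + 30553\right) = 13119 \left(-21701\right) = -284695419$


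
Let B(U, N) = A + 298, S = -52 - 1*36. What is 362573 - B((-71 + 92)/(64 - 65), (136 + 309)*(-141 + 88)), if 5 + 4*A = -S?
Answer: 1449017/4 ≈ 3.6225e+5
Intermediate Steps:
S = -88 (S = -52 - 36 = -88)
A = 83/4 (A = -5/4 + (-1*(-88))/4 = -5/4 + (¼)*88 = -5/4 + 22 = 83/4 ≈ 20.750)
B(U, N) = 1275/4 (B(U, N) = 83/4 + 298 = 1275/4)
362573 - B((-71 + 92)/(64 - 65), (136 + 309)*(-141 + 88)) = 362573 - 1*1275/4 = 362573 - 1275/4 = 1449017/4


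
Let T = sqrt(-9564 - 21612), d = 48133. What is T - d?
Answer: -48133 + 6*I*sqrt(866) ≈ -48133.0 + 176.57*I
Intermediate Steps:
T = 6*I*sqrt(866) (T = sqrt(-31176) = 6*I*sqrt(866) ≈ 176.57*I)
T - d = 6*I*sqrt(866) - 1*48133 = 6*I*sqrt(866) - 48133 = -48133 + 6*I*sqrt(866)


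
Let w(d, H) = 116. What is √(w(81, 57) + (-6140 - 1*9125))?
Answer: I*√15149 ≈ 123.08*I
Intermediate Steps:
√(w(81, 57) + (-6140 - 1*9125)) = √(116 + (-6140 - 1*9125)) = √(116 + (-6140 - 9125)) = √(116 - 15265) = √(-15149) = I*√15149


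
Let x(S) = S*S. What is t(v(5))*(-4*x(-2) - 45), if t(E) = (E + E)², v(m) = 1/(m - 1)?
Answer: -61/4 ≈ -15.250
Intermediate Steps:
x(S) = S²
v(m) = 1/(-1 + m)
t(E) = 4*E² (t(E) = (2*E)² = 4*E²)
t(v(5))*(-4*x(-2) - 45) = (4*(1/(-1 + 5))²)*(-4*(-2)² - 45) = (4*(1/4)²)*(-4*4 - 45) = (4*(¼)²)*(-16 - 45) = (4*(1/16))*(-61) = (¼)*(-61) = -61/4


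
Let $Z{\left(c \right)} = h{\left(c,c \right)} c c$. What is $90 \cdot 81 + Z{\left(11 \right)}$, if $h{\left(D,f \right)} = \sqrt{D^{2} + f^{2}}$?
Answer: $7290 + 1331 \sqrt{2} \approx 9172.3$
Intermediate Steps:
$Z{\left(c \right)} = \sqrt{2} c^{2} \sqrt{c^{2}}$ ($Z{\left(c \right)} = \sqrt{c^{2} + c^{2}} c c = \sqrt{2 c^{2}} c c = \sqrt{2} \sqrt{c^{2}} c c = c \sqrt{2} \sqrt{c^{2}} c = \sqrt{2} c^{2} \sqrt{c^{2}}$)
$90 \cdot 81 + Z{\left(11 \right)} = 90 \cdot 81 + \sqrt{2} \cdot 11^{2} \sqrt{11^{2}} = 7290 + \sqrt{2} \cdot 121 \sqrt{121} = 7290 + \sqrt{2} \cdot 121 \cdot 11 = 7290 + 1331 \sqrt{2}$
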